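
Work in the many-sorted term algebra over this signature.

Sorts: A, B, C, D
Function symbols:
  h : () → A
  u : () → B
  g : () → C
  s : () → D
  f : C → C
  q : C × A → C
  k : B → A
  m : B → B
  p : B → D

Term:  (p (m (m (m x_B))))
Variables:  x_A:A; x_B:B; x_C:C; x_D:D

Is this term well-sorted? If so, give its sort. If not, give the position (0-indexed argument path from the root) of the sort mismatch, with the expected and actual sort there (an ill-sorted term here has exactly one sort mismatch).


        x_B : B
      (m x_B) : B
    (m (m x_B)) : B
  (m (m (m x_B))) : B
(p (m (m (m x_B)))) : D

well-sorted; sort = D


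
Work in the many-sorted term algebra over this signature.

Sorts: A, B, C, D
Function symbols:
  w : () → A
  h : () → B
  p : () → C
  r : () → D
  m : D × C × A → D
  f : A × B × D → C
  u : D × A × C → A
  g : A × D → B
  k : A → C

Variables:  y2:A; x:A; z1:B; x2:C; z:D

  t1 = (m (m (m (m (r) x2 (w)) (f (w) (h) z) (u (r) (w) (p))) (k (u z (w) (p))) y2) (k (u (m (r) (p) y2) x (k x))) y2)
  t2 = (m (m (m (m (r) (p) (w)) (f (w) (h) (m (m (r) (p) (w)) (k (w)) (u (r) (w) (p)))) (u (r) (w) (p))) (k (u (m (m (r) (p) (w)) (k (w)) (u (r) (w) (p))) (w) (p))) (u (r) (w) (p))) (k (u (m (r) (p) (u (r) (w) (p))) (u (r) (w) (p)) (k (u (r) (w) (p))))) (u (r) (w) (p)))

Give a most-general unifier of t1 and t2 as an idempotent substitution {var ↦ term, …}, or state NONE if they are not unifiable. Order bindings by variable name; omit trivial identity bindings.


{x ↦ (u (r) (w) (p)), x2 ↦ (p), y2 ↦ (u (r) (w) (p)), z ↦ (m (m (r) (p) (w)) (k (w)) (u (r) (w) (p)))}


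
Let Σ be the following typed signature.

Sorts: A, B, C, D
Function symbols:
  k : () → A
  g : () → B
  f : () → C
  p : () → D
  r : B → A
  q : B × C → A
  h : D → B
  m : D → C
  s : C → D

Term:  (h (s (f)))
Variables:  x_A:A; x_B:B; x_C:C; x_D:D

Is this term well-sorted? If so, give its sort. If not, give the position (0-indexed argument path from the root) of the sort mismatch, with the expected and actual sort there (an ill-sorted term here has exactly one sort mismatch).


    (f) : C
  (s (f)) : D
(h (s (f))) : B

well-sorted; sort = B


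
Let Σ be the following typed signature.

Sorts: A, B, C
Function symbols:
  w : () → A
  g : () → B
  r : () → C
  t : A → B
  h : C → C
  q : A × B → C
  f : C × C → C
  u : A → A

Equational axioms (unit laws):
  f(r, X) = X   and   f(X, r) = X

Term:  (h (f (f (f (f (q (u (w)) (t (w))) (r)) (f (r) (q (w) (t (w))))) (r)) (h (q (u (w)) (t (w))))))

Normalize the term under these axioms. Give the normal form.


normal form = (h (f (f (q (u (w)) (t (w))) (q (w) (t (w)))) (h (q (u (w)) (t (w))))))

1. (h (f (f (f (f (q (u (w)) (t (w))) (r)) (f (r) (q (w) (t (w))))) (r)) (h (q (u (w)) (t (w))))))  →  (h (f (f (f (q (u (w)) (t (w))) (r)) (f (r) (q (w) (t (w))))) (h (q (u (w)) (t (w))))))
2. (h (f (f (f (q (u (w)) (t (w))) (r)) (f (r) (q (w) (t (w))))) (h (q (u (w)) (t (w))))))  →  (h (f (f (q (u (w)) (t (w))) (f (r) (q (w) (t (w))))) (h (q (u (w)) (t (w))))))
3. (h (f (f (q (u (w)) (t (w))) (f (r) (q (w) (t (w))))) (h (q (u (w)) (t (w))))))  →  (h (f (f (q (u (w)) (t (w))) (q (w) (t (w)))) (h (q (u (w)) (t (w))))))


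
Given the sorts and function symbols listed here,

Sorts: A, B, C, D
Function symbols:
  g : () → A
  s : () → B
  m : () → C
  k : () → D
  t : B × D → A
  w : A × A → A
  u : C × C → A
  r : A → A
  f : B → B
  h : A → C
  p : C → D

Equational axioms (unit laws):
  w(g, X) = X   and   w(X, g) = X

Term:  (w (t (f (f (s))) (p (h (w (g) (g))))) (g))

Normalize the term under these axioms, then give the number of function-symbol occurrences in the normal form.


1. (w (t (f (f (s))) (p (h (w (g) (g))))) (g))  →  (t (f (f (s))) (p (h (w (g) (g)))))
2. (t (f (f (s))) (p (h (w (g) (g)))))  →  (t (f (f (s))) (p (h (g))))
normal form: (t (f (f (s))) (p (h (g))))

size = 7


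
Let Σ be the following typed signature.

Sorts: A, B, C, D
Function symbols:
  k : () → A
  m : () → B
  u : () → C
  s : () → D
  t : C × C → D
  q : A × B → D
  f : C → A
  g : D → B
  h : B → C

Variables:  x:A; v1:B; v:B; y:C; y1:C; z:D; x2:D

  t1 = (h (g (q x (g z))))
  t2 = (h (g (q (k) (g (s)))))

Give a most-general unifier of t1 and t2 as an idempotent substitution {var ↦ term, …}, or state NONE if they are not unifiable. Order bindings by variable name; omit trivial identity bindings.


{x ↦ (k), z ↦ (s)}


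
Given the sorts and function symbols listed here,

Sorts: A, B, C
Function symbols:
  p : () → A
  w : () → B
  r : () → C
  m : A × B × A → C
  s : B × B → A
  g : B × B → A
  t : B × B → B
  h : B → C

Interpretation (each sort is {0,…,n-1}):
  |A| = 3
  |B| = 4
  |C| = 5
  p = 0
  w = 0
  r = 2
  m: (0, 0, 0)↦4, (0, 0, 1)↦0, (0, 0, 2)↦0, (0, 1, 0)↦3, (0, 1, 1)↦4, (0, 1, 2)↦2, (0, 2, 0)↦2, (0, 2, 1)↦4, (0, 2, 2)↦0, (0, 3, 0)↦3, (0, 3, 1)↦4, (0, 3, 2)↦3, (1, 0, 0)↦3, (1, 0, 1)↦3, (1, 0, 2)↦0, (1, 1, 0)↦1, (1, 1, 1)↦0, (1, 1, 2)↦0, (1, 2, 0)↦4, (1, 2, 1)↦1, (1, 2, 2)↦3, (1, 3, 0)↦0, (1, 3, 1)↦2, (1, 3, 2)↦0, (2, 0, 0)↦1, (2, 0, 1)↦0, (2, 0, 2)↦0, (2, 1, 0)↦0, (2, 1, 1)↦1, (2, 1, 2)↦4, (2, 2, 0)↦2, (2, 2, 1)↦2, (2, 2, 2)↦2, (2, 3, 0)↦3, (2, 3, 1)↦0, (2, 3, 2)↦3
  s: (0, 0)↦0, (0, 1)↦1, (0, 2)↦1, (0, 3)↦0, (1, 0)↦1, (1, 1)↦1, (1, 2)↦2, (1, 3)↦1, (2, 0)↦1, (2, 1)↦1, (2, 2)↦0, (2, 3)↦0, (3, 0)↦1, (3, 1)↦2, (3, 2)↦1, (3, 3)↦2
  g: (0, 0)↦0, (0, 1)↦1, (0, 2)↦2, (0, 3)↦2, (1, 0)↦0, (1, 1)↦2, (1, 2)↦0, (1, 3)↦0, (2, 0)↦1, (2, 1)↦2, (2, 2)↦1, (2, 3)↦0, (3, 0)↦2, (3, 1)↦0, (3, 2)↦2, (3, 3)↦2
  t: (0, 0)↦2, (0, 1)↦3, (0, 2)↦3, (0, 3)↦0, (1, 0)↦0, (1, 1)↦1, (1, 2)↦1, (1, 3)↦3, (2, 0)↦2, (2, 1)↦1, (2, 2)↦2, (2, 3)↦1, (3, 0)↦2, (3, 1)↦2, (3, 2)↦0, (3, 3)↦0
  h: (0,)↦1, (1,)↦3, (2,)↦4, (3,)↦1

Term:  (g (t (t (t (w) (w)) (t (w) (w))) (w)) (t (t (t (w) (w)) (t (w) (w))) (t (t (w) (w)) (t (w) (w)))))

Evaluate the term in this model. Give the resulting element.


value = 1

  w = 0
  w = 0
  (t (w) (w)) = t(0, 0) = 2
  w = 0
  w = 0
  (t (w) (w)) = t(0, 0) = 2
  (t (t (w) (w)) (t (w) (w))) = t(2, 2) = 2
  w = 0
  (t (t (t (w) (w)) (t (w) (w))) (w)) = t(2, 0) = 2
  w = 0
  w = 0
  (t (w) (w)) = t(0, 0) = 2
  w = 0
  w = 0
  (t (w) (w)) = t(0, 0) = 2
  (t (t (w) (w)) (t (w) (w))) = t(2, 2) = 2
  w = 0
  w = 0
  (t (w) (w)) = t(0, 0) = 2
  w = 0
  w = 0
  (t (w) (w)) = t(0, 0) = 2
  (t (t (w) (w)) (t (w) (w))) = t(2, 2) = 2
  (t (t (t (w) (w)) (t (w) (w))) (t (t (w) (w)) (t (w) (w)))) = t(2, 2) = 2
  (g (t (t (t (w) (w)) (t (w) (w))) (w)) (t (t (t (w) (w)) (t (w) (w))) (t (t (w) (w)) (t (w) (w))))) = g(2, 2) = 1


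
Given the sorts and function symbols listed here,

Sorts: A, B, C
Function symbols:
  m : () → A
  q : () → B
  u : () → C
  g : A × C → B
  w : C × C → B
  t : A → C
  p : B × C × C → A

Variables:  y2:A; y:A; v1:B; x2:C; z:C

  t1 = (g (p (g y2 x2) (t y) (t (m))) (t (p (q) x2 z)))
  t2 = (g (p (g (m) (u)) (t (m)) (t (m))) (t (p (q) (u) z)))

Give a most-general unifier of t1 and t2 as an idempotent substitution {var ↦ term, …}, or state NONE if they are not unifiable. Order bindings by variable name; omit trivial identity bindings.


{x2 ↦ (u), y ↦ (m), y2 ↦ (m)}


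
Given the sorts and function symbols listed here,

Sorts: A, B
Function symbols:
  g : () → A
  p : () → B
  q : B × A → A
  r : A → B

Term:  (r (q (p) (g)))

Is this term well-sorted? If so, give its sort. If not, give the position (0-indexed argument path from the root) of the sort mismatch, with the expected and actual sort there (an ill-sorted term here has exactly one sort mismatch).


    (p) : B
    (g) : A
  (q (p) (g)) : A
(r (q (p) (g))) : B

well-sorted; sort = B


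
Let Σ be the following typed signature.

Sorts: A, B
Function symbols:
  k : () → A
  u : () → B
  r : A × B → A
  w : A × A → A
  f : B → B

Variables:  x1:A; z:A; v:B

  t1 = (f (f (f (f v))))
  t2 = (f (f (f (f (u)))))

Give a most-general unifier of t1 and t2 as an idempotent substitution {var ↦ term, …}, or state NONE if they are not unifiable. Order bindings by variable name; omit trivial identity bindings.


{v ↦ (u)}


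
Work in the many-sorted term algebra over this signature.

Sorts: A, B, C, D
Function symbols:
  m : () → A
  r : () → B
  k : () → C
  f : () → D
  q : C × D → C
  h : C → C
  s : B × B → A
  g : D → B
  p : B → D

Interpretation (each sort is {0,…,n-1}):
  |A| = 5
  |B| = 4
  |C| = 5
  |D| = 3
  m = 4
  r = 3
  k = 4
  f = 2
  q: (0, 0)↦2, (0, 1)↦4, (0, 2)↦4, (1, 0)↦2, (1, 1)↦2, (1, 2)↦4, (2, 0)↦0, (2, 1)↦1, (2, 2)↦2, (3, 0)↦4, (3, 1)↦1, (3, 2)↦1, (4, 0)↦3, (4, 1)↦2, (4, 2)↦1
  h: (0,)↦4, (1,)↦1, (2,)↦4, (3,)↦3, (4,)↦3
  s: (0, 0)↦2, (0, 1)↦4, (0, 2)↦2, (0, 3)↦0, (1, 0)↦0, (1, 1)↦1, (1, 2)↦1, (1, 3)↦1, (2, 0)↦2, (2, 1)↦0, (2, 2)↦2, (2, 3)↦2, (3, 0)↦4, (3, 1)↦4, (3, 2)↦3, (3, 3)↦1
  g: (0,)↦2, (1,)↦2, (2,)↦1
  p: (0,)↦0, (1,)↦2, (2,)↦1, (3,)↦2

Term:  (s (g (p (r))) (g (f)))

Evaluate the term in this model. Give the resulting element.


value = 1

  r = 3
  (p (r)) = p(3,) = 2
  (g (p (r))) = g(2,) = 1
  f = 2
  (g (f)) = g(2,) = 1
  (s (g (p (r))) (g (f))) = s(1, 1) = 1


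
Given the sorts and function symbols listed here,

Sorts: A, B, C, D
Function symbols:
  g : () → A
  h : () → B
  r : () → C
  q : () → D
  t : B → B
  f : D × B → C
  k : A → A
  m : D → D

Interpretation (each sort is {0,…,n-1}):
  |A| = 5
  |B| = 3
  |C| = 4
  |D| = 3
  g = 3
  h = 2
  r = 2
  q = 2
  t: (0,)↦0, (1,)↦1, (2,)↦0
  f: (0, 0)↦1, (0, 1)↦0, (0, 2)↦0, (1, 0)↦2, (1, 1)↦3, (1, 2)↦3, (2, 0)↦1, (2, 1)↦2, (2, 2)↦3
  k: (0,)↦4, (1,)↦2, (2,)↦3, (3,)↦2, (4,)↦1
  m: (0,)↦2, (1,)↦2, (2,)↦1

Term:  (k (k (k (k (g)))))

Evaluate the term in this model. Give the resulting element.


value = 3

  g = 3
  (k (g)) = k(3,) = 2
  (k (k (g))) = k(2,) = 3
  (k (k (k (g)))) = k(3,) = 2
  (k (k (k (k (g))))) = k(2,) = 3


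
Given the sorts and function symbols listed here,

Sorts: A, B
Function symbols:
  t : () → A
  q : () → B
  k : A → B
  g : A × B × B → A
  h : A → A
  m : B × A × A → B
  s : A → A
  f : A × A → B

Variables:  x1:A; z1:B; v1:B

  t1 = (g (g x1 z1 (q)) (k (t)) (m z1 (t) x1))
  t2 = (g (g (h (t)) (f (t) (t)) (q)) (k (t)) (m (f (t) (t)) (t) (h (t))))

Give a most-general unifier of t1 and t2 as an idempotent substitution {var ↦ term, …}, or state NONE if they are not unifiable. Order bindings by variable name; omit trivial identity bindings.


{x1 ↦ (h (t)), z1 ↦ (f (t) (t))}


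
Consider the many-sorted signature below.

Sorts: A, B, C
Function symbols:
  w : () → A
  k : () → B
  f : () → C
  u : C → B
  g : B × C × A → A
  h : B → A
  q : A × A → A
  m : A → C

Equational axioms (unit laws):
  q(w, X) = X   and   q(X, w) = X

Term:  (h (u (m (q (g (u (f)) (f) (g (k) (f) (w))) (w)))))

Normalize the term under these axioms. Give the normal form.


1. (h (u (m (q (g (u (f)) (f) (g (k) (f) (w))) (w)))))  →  (h (u (m (g (u (f)) (f) (g (k) (f) (w))))))

normal form = (h (u (m (g (u (f)) (f) (g (k) (f) (w))))))


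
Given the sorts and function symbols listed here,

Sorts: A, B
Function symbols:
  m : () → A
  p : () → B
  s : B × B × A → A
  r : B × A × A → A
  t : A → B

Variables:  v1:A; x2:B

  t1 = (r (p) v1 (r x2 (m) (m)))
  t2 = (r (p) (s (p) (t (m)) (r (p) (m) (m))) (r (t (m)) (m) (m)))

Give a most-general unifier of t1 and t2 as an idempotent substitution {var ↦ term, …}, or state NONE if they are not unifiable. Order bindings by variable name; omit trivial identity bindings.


{v1 ↦ (s (p) (t (m)) (r (p) (m) (m))), x2 ↦ (t (m))}


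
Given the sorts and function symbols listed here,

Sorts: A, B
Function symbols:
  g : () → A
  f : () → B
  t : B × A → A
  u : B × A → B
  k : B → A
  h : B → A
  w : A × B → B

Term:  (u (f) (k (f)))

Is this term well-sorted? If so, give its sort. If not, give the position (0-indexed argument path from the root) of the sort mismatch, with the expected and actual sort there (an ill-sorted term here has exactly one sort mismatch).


well-sorted; sort = B

  (f) : B
    (f) : B
  (k (f)) : A
(u (f) (k (f))) : B


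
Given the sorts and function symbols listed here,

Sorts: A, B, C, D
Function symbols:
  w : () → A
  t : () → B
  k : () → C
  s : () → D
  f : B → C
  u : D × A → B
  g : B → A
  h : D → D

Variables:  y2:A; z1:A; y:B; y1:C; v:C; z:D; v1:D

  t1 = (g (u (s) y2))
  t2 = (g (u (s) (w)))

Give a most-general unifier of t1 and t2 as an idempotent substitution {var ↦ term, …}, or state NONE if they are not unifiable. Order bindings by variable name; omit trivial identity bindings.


{y2 ↦ (w)}


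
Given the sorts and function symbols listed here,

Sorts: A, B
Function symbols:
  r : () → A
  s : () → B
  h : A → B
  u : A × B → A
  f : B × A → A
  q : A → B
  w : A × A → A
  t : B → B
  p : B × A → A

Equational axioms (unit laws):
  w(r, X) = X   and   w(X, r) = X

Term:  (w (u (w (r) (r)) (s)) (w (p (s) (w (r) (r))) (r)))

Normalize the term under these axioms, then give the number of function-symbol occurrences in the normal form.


size = 7

1. (w (u (w (r) (r)) (s)) (w (p (s) (w (r) (r))) (r)))  →  (w (u (r) (s)) (w (p (s) (w (r) (r))) (r)))
2. (w (u (r) (s)) (w (p (s) (w (r) (r))) (r)))  →  (w (u (r) (s)) (p (s) (w (r) (r))))
3. (w (u (r) (s)) (p (s) (w (r) (r))))  →  (w (u (r) (s)) (p (s) (r)))
normal form: (w (u (r) (s)) (p (s) (r)))


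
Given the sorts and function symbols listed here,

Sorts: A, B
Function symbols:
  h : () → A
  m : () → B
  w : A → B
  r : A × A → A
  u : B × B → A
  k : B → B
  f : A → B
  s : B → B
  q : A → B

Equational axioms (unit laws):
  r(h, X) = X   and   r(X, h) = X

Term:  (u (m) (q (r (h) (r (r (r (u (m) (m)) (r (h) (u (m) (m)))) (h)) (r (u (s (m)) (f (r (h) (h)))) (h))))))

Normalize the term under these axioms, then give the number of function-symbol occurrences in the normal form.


1. (u (m) (q (r (h) (r (r (r (u (m) (m)) (r (h) (u (m) (m)))) (h)) (r (u (s (m)) (f (r (h) (h)))) (h))))))  →  (u (m) (q (r (r (r (u (m) (m)) (r (h) (u (m) (m)))) (h)) (r (u (s (m)) (f (r (h) (h)))) (h)))))
2. (u (m) (q (r (r (r (u (m) (m)) (r (h) (u (m) (m)))) (h)) (r (u (s (m)) (f (r (h) (h)))) (h)))))  →  (u (m) (q (r (r (u (m) (m)) (r (h) (u (m) (m)))) (r (u (s (m)) (f (r (h) (h)))) (h)))))
3. (u (m) (q (r (r (u (m) (m)) (r (h) (u (m) (m)))) (r (u (s (m)) (f (r (h) (h)))) (h)))))  →  (u (m) (q (r (r (u (m) (m)) (u (m) (m))) (r (u (s (m)) (f (r (h) (h)))) (h)))))
4. (u (m) (q (r (r (u (m) (m)) (u (m) (m))) (r (u (s (m)) (f (r (h) (h)))) (h)))))  →  (u (m) (q (r (r (u (m) (m)) (u (m) (m))) (u (s (m)) (f (r (h) (h)))))))
5. (u (m) (q (r (r (u (m) (m)) (u (m) (m))) (u (s (m)) (f (r (h) (h)))))))  →  (u (m) (q (r (r (u (m) (m)) (u (m) (m))) (u (s (m)) (f (h))))))
normal form: (u (m) (q (r (r (u (m) (m)) (u (m) (m))) (u (s (m)) (f (h))))))

size = 16


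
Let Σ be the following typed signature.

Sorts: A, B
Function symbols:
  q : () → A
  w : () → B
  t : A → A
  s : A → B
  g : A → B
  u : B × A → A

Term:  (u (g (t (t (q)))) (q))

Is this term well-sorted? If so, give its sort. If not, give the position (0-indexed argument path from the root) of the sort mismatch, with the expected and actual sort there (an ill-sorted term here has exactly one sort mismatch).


        (q) : A
      (t (q)) : A
    (t (t (q))) : A
  (g (t (t (q)))) : B
  (q) : A
(u (g (t (t (q)))) (q)) : A

well-sorted; sort = A


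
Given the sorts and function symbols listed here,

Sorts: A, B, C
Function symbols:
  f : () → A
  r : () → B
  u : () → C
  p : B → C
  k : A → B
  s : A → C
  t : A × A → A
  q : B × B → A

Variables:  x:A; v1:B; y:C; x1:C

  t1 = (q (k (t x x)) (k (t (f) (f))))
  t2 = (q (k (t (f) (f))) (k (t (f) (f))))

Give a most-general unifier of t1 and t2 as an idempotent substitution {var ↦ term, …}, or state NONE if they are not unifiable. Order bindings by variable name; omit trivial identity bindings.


{x ↦ (f)}


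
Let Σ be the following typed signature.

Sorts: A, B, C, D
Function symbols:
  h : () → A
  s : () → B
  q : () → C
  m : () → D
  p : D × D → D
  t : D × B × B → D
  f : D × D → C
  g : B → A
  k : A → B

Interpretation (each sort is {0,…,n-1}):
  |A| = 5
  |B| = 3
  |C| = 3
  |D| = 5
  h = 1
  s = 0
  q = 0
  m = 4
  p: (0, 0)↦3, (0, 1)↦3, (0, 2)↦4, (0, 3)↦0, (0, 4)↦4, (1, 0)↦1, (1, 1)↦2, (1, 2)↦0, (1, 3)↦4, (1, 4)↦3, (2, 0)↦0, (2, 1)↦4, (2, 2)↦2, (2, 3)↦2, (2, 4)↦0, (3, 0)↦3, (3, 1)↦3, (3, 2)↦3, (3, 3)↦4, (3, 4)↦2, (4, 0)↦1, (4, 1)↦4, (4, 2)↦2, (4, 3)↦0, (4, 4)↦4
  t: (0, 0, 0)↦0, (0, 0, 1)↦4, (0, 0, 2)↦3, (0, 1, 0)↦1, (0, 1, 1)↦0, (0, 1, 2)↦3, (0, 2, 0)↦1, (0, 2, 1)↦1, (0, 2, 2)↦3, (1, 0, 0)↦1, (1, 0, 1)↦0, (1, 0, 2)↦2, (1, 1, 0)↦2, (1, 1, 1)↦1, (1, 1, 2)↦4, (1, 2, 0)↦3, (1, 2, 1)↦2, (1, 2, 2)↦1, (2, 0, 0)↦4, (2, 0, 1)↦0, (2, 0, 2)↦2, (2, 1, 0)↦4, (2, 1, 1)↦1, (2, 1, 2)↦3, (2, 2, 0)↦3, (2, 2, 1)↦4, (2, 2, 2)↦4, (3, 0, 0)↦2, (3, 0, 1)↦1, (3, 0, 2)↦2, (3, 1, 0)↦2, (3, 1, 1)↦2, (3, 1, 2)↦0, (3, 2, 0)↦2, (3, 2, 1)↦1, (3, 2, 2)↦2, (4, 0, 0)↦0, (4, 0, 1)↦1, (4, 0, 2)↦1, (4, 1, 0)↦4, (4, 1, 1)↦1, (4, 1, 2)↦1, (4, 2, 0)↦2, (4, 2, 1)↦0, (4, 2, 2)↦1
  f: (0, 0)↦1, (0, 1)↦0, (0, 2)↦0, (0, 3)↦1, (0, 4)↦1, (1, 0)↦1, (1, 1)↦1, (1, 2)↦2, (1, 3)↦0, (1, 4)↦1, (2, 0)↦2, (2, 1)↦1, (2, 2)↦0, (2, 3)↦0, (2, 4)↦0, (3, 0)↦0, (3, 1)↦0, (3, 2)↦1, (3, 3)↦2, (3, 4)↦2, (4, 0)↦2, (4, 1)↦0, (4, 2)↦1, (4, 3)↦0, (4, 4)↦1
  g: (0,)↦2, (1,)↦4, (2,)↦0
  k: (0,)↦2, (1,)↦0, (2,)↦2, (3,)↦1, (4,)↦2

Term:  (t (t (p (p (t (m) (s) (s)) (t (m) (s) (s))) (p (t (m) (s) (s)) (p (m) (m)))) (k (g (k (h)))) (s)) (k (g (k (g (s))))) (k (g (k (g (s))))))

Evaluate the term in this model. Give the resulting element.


  m = 4
  s = 0
  s = 0
  (t (m) (s) (s)) = t(4, 0, 0) = 0
  m = 4
  s = 0
  s = 0
  (t (m) (s) (s)) = t(4, 0, 0) = 0
  (p (t (m) (s) (s)) (t (m) (s) (s))) = p(0, 0) = 3
  m = 4
  s = 0
  s = 0
  (t (m) (s) (s)) = t(4, 0, 0) = 0
  m = 4
  m = 4
  (p (m) (m)) = p(4, 4) = 4
  (p (t (m) (s) (s)) (p (m) (m))) = p(0, 4) = 4
  (p (p (t (m) (s) (s)) (t (m) (s) (s))) (p (t (m) (s) (s)) (p (m) (m)))) = p(3, 4) = 2
  h = 1
  (k (h)) = k(1,) = 0
  (g (k (h))) = g(0,) = 2
  (k (g (k (h)))) = k(2,) = 2
  s = 0
  (t (p (p (t (m) (s) (s)) (t (m) (s) (s))) (p (t (m) (s) (s)) (p (m) (m)))) (k (g (k (h)))) (s)) = t(2, 2, 0) = 3
  s = 0
  (g (s)) = g(0,) = 2
  (k (g (s))) = k(2,) = 2
  (g (k (g (s)))) = g(2,) = 0
  (k (g (k (g (s))))) = k(0,) = 2
  s = 0
  (g (s)) = g(0,) = 2
  (k (g (s))) = k(2,) = 2
  (g (k (g (s)))) = g(2,) = 0
  (k (g (k (g (s))))) = k(0,) = 2
  (t (t (p (p (t (m) (s) (s)) (t (m) (s) (s))) (p (t (m) (s) (s)) (p (m) (m)))) (k (g (k (h)))) (s)) (k (g (k (g (s))))) (k (g (k (g (s)))))) = t(3, 2, 2) = 2

value = 2


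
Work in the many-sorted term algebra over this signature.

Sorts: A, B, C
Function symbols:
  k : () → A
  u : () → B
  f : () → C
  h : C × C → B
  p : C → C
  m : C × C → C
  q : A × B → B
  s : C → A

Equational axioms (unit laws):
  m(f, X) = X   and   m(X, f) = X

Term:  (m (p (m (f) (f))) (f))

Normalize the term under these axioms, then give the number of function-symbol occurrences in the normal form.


size = 2

1. (m (p (m (f) (f))) (f))  →  (p (m (f) (f)))
2. (p (m (f) (f)))  →  (p (f))
normal form: (p (f))


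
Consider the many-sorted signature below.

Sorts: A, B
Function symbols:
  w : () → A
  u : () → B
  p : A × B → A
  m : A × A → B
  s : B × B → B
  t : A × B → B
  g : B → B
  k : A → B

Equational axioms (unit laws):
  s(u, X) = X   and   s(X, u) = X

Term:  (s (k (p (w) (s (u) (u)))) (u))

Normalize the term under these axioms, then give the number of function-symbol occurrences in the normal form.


1. (s (k (p (w) (s (u) (u)))) (u))  →  (k (p (w) (s (u) (u))))
2. (k (p (w) (s (u) (u))))  →  (k (p (w) (u)))
normal form: (k (p (w) (u)))

size = 4


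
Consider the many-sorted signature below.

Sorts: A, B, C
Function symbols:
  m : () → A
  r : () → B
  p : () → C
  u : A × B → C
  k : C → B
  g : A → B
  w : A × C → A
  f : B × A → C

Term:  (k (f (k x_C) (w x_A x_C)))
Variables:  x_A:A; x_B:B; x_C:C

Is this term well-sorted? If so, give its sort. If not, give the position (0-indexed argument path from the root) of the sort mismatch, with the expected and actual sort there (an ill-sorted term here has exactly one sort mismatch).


well-sorted; sort = B

      x_C : C
    (k x_C) : B
      x_A : A
      x_C : C
    (w x_A x_C) : A
  (f (k x_C) (w x_A x_C)) : C
(k (f (k x_C) (w x_A x_C))) : B


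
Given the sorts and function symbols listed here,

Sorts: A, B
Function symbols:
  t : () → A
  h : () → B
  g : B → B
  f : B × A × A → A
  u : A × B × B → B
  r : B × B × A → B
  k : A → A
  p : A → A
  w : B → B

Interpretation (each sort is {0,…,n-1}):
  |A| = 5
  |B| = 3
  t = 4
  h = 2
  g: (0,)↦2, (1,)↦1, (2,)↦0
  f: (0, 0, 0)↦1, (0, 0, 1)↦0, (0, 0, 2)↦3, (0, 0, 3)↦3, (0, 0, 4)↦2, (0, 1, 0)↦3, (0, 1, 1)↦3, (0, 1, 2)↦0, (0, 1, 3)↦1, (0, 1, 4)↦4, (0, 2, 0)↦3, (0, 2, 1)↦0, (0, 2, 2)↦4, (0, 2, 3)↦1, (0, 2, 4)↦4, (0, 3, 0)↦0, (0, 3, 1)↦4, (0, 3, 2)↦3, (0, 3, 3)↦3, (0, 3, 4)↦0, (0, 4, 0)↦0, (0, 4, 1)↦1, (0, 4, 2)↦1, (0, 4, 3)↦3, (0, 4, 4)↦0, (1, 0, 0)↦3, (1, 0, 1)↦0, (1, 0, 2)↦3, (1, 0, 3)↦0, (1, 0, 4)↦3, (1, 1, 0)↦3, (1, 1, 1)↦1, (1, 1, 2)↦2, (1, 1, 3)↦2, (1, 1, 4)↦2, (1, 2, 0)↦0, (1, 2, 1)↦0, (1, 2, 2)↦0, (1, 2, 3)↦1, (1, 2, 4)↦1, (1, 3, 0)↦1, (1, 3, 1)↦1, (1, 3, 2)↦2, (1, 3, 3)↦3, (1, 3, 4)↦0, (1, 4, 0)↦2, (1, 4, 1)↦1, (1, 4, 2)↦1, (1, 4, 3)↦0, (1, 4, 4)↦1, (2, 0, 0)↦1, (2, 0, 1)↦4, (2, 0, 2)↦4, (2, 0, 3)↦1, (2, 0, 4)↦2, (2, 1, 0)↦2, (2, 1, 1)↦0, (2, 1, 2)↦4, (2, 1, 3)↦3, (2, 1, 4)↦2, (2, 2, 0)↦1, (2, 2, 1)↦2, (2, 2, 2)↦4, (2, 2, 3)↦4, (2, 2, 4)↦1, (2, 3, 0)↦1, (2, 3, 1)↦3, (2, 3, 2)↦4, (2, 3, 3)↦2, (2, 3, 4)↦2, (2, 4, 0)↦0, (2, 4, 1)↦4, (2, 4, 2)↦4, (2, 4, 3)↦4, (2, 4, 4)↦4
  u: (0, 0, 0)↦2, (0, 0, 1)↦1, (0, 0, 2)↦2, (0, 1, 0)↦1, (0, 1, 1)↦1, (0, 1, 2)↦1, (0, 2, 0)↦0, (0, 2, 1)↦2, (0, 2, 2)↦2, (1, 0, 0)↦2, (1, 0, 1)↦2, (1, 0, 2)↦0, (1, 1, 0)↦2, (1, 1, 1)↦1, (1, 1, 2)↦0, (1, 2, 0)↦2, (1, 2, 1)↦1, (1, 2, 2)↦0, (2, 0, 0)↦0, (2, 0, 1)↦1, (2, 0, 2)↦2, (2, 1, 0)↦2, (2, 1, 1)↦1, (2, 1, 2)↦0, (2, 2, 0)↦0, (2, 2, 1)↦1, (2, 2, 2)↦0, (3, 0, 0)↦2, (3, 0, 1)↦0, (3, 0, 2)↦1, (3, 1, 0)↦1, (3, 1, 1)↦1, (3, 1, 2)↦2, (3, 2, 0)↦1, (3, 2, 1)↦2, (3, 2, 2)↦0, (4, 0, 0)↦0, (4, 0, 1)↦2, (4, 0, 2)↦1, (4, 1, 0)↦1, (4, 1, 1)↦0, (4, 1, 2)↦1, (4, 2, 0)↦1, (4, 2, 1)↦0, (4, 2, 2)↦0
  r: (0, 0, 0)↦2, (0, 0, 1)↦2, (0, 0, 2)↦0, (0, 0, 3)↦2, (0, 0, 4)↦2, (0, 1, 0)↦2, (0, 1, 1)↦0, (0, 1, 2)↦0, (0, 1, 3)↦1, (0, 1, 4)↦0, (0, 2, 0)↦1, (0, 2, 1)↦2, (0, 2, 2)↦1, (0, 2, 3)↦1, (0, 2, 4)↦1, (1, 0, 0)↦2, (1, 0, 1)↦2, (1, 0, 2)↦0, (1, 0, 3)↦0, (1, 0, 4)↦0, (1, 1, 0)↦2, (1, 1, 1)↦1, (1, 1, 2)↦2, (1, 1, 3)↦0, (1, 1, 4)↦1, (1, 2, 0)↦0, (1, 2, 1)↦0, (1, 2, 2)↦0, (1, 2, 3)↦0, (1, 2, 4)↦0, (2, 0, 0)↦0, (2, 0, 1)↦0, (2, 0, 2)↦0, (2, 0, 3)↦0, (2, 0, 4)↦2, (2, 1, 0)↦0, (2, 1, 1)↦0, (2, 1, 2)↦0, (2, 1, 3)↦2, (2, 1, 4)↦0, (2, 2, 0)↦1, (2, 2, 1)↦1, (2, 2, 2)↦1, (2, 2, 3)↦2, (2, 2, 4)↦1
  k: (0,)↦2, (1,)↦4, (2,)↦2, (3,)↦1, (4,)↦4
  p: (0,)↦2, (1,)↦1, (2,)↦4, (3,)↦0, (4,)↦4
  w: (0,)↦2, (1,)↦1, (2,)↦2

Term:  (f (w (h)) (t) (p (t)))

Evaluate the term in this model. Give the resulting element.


value = 4

  h = 2
  (w (h)) = w(2,) = 2
  t = 4
  t = 4
  (p (t)) = p(4,) = 4
  (f (w (h)) (t) (p (t))) = f(2, 4, 4) = 4


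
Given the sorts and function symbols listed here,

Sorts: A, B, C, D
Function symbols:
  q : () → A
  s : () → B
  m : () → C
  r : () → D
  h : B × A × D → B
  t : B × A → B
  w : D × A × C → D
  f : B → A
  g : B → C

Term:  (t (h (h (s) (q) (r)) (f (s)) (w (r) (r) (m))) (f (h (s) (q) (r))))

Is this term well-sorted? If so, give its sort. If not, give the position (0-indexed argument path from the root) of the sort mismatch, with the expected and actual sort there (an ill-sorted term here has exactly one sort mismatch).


ill-sorted at position [0, 2, 1]: expected A, got D

      (s) : B
      (q) : A
      (r) : D
    (h (s) (q) (r)) : B
      (s) : B
    (f (s)) : A
      (r) : D
      (r) : D
      (m) : C
    (w (r) (r) (m)) : ✗ arg 1 at [0, 2, 1] has sort D, expected A
      (s) : B
      (q) : A
      (r) : D
    (h (s) (q) (r)) : B
  (f (h (s) (q) (r))) : A


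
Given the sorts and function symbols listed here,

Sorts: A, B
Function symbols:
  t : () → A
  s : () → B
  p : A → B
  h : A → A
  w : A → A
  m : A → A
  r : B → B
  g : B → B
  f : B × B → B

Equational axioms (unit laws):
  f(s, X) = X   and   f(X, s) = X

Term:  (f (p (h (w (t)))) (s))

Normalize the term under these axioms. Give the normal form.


1. (f (p (h (w (t)))) (s))  →  (p (h (w (t))))

normal form = (p (h (w (t))))


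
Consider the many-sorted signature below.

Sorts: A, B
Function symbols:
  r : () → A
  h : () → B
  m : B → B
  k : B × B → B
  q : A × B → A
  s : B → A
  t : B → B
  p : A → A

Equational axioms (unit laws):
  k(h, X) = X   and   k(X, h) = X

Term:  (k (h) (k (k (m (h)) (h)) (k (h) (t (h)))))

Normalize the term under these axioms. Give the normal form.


1. (k (h) (k (k (m (h)) (h)) (k (h) (t (h)))))  →  (k (k (m (h)) (h)) (k (h) (t (h))))
2. (k (k (m (h)) (h)) (k (h) (t (h))))  →  (k (m (h)) (k (h) (t (h))))
3. (k (m (h)) (k (h) (t (h))))  →  (k (m (h)) (t (h)))

normal form = (k (m (h)) (t (h)))


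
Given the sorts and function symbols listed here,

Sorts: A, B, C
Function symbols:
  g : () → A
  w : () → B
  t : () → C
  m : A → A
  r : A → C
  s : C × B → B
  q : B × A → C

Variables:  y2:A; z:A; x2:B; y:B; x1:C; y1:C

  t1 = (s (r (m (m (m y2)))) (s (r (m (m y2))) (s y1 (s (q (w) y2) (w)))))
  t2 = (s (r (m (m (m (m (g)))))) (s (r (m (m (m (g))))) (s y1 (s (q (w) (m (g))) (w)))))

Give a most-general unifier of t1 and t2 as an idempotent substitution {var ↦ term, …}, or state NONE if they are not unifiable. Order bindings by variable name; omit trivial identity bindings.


{y2 ↦ (m (g))}


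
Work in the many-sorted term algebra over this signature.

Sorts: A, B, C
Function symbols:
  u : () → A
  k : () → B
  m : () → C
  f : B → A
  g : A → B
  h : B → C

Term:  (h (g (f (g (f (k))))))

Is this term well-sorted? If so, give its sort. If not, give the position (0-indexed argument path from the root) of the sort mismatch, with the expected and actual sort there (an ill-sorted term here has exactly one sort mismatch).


well-sorted; sort = C

          (k) : B
        (f (k)) : A
      (g (f (k))) : B
    (f (g (f (k)))) : A
  (g (f (g (f (k))))) : B
(h (g (f (g (f (k)))))) : C


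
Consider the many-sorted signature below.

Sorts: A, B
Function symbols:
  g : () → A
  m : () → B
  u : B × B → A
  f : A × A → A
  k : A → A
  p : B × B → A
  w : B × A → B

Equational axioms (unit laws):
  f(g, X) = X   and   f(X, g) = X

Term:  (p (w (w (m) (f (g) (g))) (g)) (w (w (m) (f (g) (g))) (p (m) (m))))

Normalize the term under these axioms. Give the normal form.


normal form = (p (w (w (m) (g)) (g)) (w (w (m) (g)) (p (m) (m))))

1. (p (w (w (m) (f (g) (g))) (g)) (w (w (m) (f (g) (g))) (p (m) (m))))  →  (p (w (w (m) (g)) (g)) (w (w (m) (f (g) (g))) (p (m) (m))))
2. (p (w (w (m) (g)) (g)) (w (w (m) (f (g) (g))) (p (m) (m))))  →  (p (w (w (m) (g)) (g)) (w (w (m) (g)) (p (m) (m))))


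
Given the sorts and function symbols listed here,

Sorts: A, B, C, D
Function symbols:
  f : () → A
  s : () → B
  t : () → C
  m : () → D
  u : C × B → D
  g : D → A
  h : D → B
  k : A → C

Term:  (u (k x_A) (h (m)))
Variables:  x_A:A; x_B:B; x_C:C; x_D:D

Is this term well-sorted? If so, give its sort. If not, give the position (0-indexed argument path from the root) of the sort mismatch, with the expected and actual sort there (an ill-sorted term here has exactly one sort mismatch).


well-sorted; sort = D

    x_A : A
  (k x_A) : C
    (m) : D
  (h (m)) : B
(u (k x_A) (h (m))) : D


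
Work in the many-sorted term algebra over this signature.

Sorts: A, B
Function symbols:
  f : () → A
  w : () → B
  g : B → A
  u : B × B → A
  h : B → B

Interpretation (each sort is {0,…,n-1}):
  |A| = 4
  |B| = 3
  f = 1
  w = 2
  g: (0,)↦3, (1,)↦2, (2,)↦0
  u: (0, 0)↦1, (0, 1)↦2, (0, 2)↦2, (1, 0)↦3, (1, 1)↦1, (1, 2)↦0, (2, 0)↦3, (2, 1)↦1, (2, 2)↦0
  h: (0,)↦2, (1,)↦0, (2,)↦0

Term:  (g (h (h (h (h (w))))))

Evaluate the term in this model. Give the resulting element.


value = 0

  w = 2
  (h (w)) = h(2,) = 0
  (h (h (w))) = h(0,) = 2
  (h (h (h (w)))) = h(2,) = 0
  (h (h (h (h (w))))) = h(0,) = 2
  (g (h (h (h (h (w)))))) = g(2,) = 0


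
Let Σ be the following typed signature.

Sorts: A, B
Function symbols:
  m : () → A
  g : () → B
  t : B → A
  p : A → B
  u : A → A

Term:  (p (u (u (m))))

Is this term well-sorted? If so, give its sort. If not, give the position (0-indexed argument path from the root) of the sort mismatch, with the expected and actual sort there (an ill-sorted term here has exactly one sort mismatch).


      (m) : A
    (u (m)) : A
  (u (u (m))) : A
(p (u (u (m)))) : B

well-sorted; sort = B


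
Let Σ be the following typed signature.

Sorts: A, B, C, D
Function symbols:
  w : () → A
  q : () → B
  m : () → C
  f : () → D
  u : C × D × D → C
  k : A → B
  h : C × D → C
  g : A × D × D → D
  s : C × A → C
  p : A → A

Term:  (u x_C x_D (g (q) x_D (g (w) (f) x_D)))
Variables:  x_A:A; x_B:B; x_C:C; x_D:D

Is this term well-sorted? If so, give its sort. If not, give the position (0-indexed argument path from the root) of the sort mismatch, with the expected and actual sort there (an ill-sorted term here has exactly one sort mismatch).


  x_C : C
  x_D : D
    (q) : B
    x_D : D
      (w) : A
      (f) : D
      x_D : D
    (g (w) (f) x_D) : D
  (g (q) x_D (g (w) (f) x_D)) : ✗ arg 0 at [2, 0] has sort B, expected A

ill-sorted at position [2, 0]: expected A, got B


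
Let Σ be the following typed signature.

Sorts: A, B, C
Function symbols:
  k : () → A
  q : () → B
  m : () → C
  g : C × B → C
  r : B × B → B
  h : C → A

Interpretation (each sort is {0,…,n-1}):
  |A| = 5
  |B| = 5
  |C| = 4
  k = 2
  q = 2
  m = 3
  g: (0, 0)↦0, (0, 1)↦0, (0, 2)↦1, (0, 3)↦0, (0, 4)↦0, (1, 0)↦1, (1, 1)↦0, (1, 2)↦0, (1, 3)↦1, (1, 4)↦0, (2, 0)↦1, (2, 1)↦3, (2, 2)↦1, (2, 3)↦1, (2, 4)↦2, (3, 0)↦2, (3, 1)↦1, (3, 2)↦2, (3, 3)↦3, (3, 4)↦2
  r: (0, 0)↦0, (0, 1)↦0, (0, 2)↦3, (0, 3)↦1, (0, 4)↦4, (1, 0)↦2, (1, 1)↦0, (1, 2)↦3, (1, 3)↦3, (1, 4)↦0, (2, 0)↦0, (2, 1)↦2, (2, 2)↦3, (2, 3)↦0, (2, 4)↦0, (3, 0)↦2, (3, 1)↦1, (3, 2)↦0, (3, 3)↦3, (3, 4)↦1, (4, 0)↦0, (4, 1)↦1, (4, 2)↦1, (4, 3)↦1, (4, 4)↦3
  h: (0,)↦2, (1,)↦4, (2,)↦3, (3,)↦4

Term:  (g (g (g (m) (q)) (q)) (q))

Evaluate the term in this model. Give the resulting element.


  m = 3
  q = 2
  (g (m) (q)) = g(3, 2) = 2
  q = 2
  (g (g (m) (q)) (q)) = g(2, 2) = 1
  q = 2
  (g (g (g (m) (q)) (q)) (q)) = g(1, 2) = 0

value = 0


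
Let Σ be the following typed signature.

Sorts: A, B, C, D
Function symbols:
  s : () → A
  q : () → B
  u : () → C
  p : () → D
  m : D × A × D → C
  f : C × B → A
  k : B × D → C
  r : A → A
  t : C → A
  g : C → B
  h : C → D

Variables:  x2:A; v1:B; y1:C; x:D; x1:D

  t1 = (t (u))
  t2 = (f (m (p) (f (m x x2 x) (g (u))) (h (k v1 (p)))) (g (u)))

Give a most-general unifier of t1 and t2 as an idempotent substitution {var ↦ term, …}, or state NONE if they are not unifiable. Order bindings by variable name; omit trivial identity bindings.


NONE (not unifiable)

head clash or occurs-check failure — not unifiable


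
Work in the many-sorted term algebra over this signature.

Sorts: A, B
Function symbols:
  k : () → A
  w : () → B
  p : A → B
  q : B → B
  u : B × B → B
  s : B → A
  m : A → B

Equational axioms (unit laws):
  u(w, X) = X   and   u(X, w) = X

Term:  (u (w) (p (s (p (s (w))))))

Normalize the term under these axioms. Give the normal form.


normal form = (p (s (p (s (w)))))

1. (u (w) (p (s (p (s (w))))))  →  (p (s (p (s (w)))))


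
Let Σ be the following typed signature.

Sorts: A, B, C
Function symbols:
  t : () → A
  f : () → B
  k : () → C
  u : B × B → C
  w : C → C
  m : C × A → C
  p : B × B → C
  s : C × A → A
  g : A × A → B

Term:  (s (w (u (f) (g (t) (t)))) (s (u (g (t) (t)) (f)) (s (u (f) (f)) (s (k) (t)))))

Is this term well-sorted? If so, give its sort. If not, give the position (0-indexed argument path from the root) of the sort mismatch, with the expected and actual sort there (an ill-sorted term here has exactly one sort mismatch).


well-sorted; sort = A

      (f) : B
        (t) : A
        (t) : A
      (g (t) (t)) : B
    (u (f) (g (t) (t))) : C
  (w (u (f) (g (t) (t)))) : C
        (t) : A
        (t) : A
      (g (t) (t)) : B
      (f) : B
    (u (g (t) (t)) (f)) : C
        (f) : B
        (f) : B
      (u (f) (f)) : C
        (k) : C
        (t) : A
      (s (k) (t)) : A
    (s (u (f) (f)) (s (k) (t))) : A
  (s (u (g (t) (t)) (f)) (s (u (f) (f)) (s (k) (t)))) : A
(s (w (u (f) (g (t) (t)))) (s (u (g (t) (t)) (f)) (s (u (f) (f)) (s (k) (t))))) : A


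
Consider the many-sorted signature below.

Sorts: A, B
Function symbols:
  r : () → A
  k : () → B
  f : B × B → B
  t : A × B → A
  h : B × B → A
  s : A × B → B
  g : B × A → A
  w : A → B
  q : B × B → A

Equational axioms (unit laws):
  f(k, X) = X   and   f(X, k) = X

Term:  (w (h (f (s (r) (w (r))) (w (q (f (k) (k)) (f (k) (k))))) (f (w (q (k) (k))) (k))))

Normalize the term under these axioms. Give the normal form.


1. (w (h (f (s (r) (w (r))) (w (q (f (k) (k)) (f (k) (k))))) (f (w (q (k) (k))) (k))))  →  (w (h (f (s (r) (w (r))) (w (q (k) (f (k) (k))))) (f (w (q (k) (k))) (k))))
2. (w (h (f (s (r) (w (r))) (w (q (k) (f (k) (k))))) (f (w (q (k) (k))) (k))))  →  (w (h (f (s (r) (w (r))) (w (q (k) (k)))) (f (w (q (k) (k))) (k))))
3. (w (h (f (s (r) (w (r))) (w (q (k) (k)))) (f (w (q (k) (k))) (k))))  →  (w (h (f (s (r) (w (r))) (w (q (k) (k)))) (w (q (k) (k)))))

normal form = (w (h (f (s (r) (w (r))) (w (q (k) (k)))) (w (q (k) (k)))))


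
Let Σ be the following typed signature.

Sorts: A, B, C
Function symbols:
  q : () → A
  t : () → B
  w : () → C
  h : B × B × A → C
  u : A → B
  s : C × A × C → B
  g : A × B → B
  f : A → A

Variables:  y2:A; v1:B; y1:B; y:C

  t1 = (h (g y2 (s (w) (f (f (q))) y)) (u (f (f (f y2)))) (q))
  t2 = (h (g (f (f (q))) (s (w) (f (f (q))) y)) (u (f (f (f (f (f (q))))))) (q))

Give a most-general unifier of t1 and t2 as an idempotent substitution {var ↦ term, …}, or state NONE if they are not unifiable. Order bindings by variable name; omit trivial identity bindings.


{y2 ↦ (f (f (q)))}


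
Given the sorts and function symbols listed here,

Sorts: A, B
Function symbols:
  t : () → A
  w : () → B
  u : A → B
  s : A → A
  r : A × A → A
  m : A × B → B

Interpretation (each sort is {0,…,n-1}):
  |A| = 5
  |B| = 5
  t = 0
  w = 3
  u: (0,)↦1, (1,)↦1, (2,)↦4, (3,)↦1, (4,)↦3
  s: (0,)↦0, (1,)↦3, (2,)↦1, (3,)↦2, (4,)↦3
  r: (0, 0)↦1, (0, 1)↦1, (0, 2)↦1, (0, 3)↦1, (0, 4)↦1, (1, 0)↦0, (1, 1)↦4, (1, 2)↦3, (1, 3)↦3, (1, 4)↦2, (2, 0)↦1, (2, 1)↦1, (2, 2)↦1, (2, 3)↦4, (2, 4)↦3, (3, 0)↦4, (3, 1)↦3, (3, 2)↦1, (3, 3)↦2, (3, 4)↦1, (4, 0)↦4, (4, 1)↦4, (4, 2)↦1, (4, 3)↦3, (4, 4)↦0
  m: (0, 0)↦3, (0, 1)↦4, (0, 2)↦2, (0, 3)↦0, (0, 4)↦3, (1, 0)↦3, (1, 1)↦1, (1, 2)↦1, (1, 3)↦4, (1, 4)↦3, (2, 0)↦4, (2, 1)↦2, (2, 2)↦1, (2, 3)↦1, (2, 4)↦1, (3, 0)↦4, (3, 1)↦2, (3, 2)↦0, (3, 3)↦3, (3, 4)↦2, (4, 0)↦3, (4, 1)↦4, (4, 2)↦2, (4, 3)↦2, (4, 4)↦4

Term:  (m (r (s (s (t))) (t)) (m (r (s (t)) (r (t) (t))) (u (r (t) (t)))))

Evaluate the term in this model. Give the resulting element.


  t = 0
  (s (t)) = s(0,) = 0
  (s (s (t))) = s(0,) = 0
  t = 0
  (r (s (s (t))) (t)) = r(0, 0) = 1
  t = 0
  (s (t)) = s(0,) = 0
  t = 0
  t = 0
  (r (t) (t)) = r(0, 0) = 1
  (r (s (t)) (r (t) (t))) = r(0, 1) = 1
  t = 0
  t = 0
  (r (t) (t)) = r(0, 0) = 1
  (u (r (t) (t))) = u(1,) = 1
  (m (r (s (t)) (r (t) (t))) (u (r (t) (t)))) = m(1, 1) = 1
  (m (r (s (s (t))) (t)) (m (r (s (t)) (r (t) (t))) (u (r (t) (t))))) = m(1, 1) = 1

value = 1


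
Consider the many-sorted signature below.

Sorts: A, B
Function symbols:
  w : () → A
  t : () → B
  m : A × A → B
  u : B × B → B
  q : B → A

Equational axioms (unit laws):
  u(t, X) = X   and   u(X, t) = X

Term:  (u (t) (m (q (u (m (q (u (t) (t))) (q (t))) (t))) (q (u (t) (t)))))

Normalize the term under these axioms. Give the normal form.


1. (u (t) (m (q (u (m (q (u (t) (t))) (q (t))) (t))) (q (u (t) (t)))))  →  (m (q (u (m (q (u (t) (t))) (q (t))) (t))) (q (u (t) (t))))
2. (m (q (u (m (q (u (t) (t))) (q (t))) (t))) (q (u (t) (t))))  →  (m (q (m (q (u (t) (t))) (q (t)))) (q (u (t) (t))))
3. (m (q (m (q (u (t) (t))) (q (t)))) (q (u (t) (t))))  →  (m (q (m (q (t)) (q (t)))) (q (u (t) (t))))
4. (m (q (m (q (t)) (q (t)))) (q (u (t) (t))))  →  (m (q (m (q (t)) (q (t)))) (q (t)))

normal form = (m (q (m (q (t)) (q (t)))) (q (t)))


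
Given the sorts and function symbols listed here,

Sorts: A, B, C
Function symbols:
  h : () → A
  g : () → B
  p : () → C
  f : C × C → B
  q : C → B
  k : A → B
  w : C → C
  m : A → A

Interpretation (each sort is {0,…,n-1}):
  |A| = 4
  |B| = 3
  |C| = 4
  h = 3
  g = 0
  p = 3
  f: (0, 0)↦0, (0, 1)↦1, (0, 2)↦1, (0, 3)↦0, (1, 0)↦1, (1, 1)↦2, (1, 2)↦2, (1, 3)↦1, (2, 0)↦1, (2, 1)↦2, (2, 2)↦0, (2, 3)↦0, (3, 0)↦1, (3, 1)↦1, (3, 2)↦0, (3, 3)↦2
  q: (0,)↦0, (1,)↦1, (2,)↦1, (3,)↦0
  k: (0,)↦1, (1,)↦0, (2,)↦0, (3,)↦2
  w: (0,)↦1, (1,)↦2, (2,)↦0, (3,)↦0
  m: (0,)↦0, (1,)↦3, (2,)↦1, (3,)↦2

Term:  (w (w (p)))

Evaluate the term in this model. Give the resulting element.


  p = 3
  (w (p)) = w(3,) = 0
  (w (w (p))) = w(0,) = 1

value = 1


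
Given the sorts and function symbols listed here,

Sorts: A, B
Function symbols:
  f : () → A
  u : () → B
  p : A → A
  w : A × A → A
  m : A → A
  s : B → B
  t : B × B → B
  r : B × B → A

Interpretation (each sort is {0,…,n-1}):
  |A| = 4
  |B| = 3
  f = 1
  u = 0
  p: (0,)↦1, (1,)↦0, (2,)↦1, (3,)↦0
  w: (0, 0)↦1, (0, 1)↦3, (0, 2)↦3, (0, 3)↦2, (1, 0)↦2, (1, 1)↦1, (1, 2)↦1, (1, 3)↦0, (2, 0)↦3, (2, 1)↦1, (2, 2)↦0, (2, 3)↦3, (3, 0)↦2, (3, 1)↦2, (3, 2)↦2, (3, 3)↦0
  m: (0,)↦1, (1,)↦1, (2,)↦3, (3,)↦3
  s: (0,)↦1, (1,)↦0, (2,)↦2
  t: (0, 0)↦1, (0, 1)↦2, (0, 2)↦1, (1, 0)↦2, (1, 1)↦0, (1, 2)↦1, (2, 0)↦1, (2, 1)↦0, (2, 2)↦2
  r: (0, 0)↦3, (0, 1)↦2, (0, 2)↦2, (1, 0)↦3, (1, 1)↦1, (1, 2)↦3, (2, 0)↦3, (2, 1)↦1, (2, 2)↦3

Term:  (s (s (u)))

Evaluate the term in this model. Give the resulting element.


value = 0

  u = 0
  (s (u)) = s(0,) = 1
  (s (s (u))) = s(1,) = 0


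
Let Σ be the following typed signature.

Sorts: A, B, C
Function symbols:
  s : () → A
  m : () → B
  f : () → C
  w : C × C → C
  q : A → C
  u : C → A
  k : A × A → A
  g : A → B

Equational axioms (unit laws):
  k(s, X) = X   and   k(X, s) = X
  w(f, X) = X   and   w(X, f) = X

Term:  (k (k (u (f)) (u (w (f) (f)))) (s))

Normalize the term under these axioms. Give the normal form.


normal form = (k (u (f)) (u (f)))

1. (k (k (u (f)) (u (w (f) (f)))) (s))  →  (k (u (f)) (u (w (f) (f))))
2. (k (u (f)) (u (w (f) (f))))  →  (k (u (f)) (u (f)))
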